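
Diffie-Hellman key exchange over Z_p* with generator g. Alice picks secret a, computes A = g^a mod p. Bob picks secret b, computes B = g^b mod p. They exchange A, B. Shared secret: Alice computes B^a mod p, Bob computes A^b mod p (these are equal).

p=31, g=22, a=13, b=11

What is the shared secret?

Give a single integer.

A = 22^13 mod 31  (bits of 13 = 1101)
  bit 0 = 1: r = r^2 * 22 mod 31 = 1^2 * 22 = 1*22 = 22
  bit 1 = 1: r = r^2 * 22 mod 31 = 22^2 * 22 = 19*22 = 15
  bit 2 = 0: r = r^2 mod 31 = 15^2 = 8
  bit 3 = 1: r = r^2 * 22 mod 31 = 8^2 * 22 = 2*22 = 13
  -> A = 13
B = 22^11 mod 31  (bits of 11 = 1011)
  bit 0 = 1: r = r^2 * 22 mod 31 = 1^2 * 22 = 1*22 = 22
  bit 1 = 0: r = r^2 mod 31 = 22^2 = 19
  bit 2 = 1: r = r^2 * 22 mod 31 = 19^2 * 22 = 20*22 = 6
  bit 3 = 1: r = r^2 * 22 mod 31 = 6^2 * 22 = 5*22 = 17
  -> B = 17
s = B^a = 17^13 mod 31  (bits of 13 = 1101)
  bit 0 = 1: r = r^2 * 17 mod 31 = 1^2 * 17 = 1*17 = 17
  bit 1 = 1: r = r^2 * 17 mod 31 = 17^2 * 17 = 10*17 = 15
  bit 2 = 0: r = r^2 mod 31 = 15^2 = 8
  bit 3 = 1: r = r^2 * 17 mod 31 = 8^2 * 17 = 2*17 = 3
  -> s = B^a = 3

Answer: 3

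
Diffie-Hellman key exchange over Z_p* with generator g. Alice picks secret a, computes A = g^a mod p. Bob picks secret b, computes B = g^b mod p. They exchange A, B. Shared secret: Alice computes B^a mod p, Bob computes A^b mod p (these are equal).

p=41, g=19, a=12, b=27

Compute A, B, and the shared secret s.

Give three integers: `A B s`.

Answer: 31 11 23

Derivation:
A = 19^12 mod 41  (bits of 12 = 1100)
  bit 0 = 1: r = r^2 * 19 mod 41 = 1^2 * 19 = 1*19 = 19
  bit 1 = 1: r = r^2 * 19 mod 41 = 19^2 * 19 = 33*19 = 12
  bit 2 = 0: r = r^2 mod 41 = 12^2 = 21
  bit 3 = 0: r = r^2 mod 41 = 21^2 = 31
  -> A = 31
B = 19^27 mod 41  (bits of 27 = 11011)
  bit 0 = 1: r = r^2 * 19 mod 41 = 1^2 * 19 = 1*19 = 19
  bit 1 = 1: r = r^2 * 19 mod 41 = 19^2 * 19 = 33*19 = 12
  bit 2 = 0: r = r^2 mod 41 = 12^2 = 21
  bit 3 = 1: r = r^2 * 19 mod 41 = 21^2 * 19 = 31*19 = 15
  bit 4 = 1: r = r^2 * 19 mod 41 = 15^2 * 19 = 20*19 = 11
  -> B = 11
s = B^a = 11^12 mod 41  (bits of 12 = 1100)
  bit 0 = 1: r = r^2 * 11 mod 41 = 1^2 * 11 = 1*11 = 11
  bit 1 = 1: r = r^2 * 11 mod 41 = 11^2 * 11 = 39*11 = 19
  bit 2 = 0: r = r^2 mod 41 = 19^2 = 33
  bit 3 = 0: r = r^2 mod 41 = 33^2 = 23
  -> s = B^a = 23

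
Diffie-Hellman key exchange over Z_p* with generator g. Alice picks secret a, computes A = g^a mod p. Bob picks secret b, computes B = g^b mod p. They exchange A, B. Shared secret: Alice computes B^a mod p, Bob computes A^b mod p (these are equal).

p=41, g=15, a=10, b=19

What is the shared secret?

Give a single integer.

Answer: 9

Derivation:
A = 15^10 mod 41  (bits of 10 = 1010)
  bit 0 = 1: r = r^2 * 15 mod 41 = 1^2 * 15 = 1*15 = 15
  bit 1 = 0: r = r^2 mod 41 = 15^2 = 20
  bit 2 = 1: r = r^2 * 15 mod 41 = 20^2 * 15 = 31*15 = 14
  bit 3 = 0: r = r^2 mod 41 = 14^2 = 32
  -> A = 32
B = 15^19 mod 41  (bits of 19 = 10011)
  bit 0 = 1: r = r^2 * 15 mod 41 = 1^2 * 15 = 1*15 = 15
  bit 1 = 0: r = r^2 mod 41 = 15^2 = 20
  bit 2 = 0: r = r^2 mod 41 = 20^2 = 31
  bit 3 = 1: r = r^2 * 15 mod 41 = 31^2 * 15 = 18*15 = 24
  bit 4 = 1: r = r^2 * 15 mod 41 = 24^2 * 15 = 2*15 = 30
  -> B = 30
s = B^a = 30^10 mod 41  (bits of 10 = 1010)
  bit 0 = 1: r = r^2 * 30 mod 41 = 1^2 * 30 = 1*30 = 30
  bit 1 = 0: r = r^2 mod 41 = 30^2 = 39
  bit 2 = 1: r = r^2 * 30 mod 41 = 39^2 * 30 = 4*30 = 38
  bit 3 = 0: r = r^2 mod 41 = 38^2 = 9
  -> s = B^a = 9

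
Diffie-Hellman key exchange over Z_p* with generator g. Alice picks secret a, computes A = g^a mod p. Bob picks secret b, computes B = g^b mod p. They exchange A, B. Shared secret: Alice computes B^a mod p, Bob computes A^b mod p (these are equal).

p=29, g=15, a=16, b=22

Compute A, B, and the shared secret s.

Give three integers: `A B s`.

Answer: 7 6 7

Derivation:
A = 15^16 mod 29  (bits of 16 = 10000)
  bit 0 = 1: r = r^2 * 15 mod 29 = 1^2 * 15 = 1*15 = 15
  bit 1 = 0: r = r^2 mod 29 = 15^2 = 22
  bit 2 = 0: r = r^2 mod 29 = 22^2 = 20
  bit 3 = 0: r = r^2 mod 29 = 20^2 = 23
  bit 4 = 0: r = r^2 mod 29 = 23^2 = 7
  -> A = 7
B = 15^22 mod 29  (bits of 22 = 10110)
  bit 0 = 1: r = r^2 * 15 mod 29 = 1^2 * 15 = 1*15 = 15
  bit 1 = 0: r = r^2 mod 29 = 15^2 = 22
  bit 2 = 1: r = r^2 * 15 mod 29 = 22^2 * 15 = 20*15 = 10
  bit 3 = 1: r = r^2 * 15 mod 29 = 10^2 * 15 = 13*15 = 21
  bit 4 = 0: r = r^2 mod 29 = 21^2 = 6
  -> B = 6
s = B^a = 6^16 mod 29  (bits of 16 = 10000)
  bit 0 = 1: r = r^2 * 6 mod 29 = 1^2 * 6 = 1*6 = 6
  bit 1 = 0: r = r^2 mod 29 = 6^2 = 7
  bit 2 = 0: r = r^2 mod 29 = 7^2 = 20
  bit 3 = 0: r = r^2 mod 29 = 20^2 = 23
  bit 4 = 0: r = r^2 mod 29 = 23^2 = 7
  -> s = B^a = 7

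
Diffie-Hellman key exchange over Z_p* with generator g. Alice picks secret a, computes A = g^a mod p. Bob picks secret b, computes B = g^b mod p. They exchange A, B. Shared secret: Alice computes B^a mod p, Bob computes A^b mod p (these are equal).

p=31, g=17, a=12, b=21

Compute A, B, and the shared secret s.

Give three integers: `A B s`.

Answer: 2 23 2

Derivation:
A = 17^12 mod 31  (bits of 12 = 1100)
  bit 0 = 1: r = r^2 * 17 mod 31 = 1^2 * 17 = 1*17 = 17
  bit 1 = 1: r = r^2 * 17 mod 31 = 17^2 * 17 = 10*17 = 15
  bit 2 = 0: r = r^2 mod 31 = 15^2 = 8
  bit 3 = 0: r = r^2 mod 31 = 8^2 = 2
  -> A = 2
B = 17^21 mod 31  (bits of 21 = 10101)
  bit 0 = 1: r = r^2 * 17 mod 31 = 1^2 * 17 = 1*17 = 17
  bit 1 = 0: r = r^2 mod 31 = 17^2 = 10
  bit 2 = 1: r = r^2 * 17 mod 31 = 10^2 * 17 = 7*17 = 26
  bit 3 = 0: r = r^2 mod 31 = 26^2 = 25
  bit 4 = 1: r = r^2 * 17 mod 31 = 25^2 * 17 = 5*17 = 23
  -> B = 23
s = B^a = 23^12 mod 31  (bits of 12 = 1100)
  bit 0 = 1: r = r^2 * 23 mod 31 = 1^2 * 23 = 1*23 = 23
  bit 1 = 1: r = r^2 * 23 mod 31 = 23^2 * 23 = 2*23 = 15
  bit 2 = 0: r = r^2 mod 31 = 15^2 = 8
  bit 3 = 0: r = r^2 mod 31 = 8^2 = 2
  -> s = B^a = 2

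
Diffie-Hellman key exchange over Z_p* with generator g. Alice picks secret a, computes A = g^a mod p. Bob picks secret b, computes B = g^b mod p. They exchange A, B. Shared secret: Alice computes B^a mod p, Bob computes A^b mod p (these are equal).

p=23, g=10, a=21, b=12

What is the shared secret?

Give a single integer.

Answer: 16

Derivation:
A = 10^21 mod 23  (bits of 21 = 10101)
  bit 0 = 1: r = r^2 * 10 mod 23 = 1^2 * 10 = 1*10 = 10
  bit 1 = 0: r = r^2 mod 23 = 10^2 = 8
  bit 2 = 1: r = r^2 * 10 mod 23 = 8^2 * 10 = 18*10 = 19
  bit 3 = 0: r = r^2 mod 23 = 19^2 = 16
  bit 4 = 1: r = r^2 * 10 mod 23 = 16^2 * 10 = 3*10 = 7
  -> A = 7
B = 10^12 mod 23  (bits of 12 = 1100)
  bit 0 = 1: r = r^2 * 10 mod 23 = 1^2 * 10 = 1*10 = 10
  bit 1 = 1: r = r^2 * 10 mod 23 = 10^2 * 10 = 8*10 = 11
  bit 2 = 0: r = r^2 mod 23 = 11^2 = 6
  bit 3 = 0: r = r^2 mod 23 = 6^2 = 13
  -> B = 13
s = B^a = 13^21 mod 23  (bits of 21 = 10101)
  bit 0 = 1: r = r^2 * 13 mod 23 = 1^2 * 13 = 1*13 = 13
  bit 1 = 0: r = r^2 mod 23 = 13^2 = 8
  bit 2 = 1: r = r^2 * 13 mod 23 = 8^2 * 13 = 18*13 = 4
  bit 3 = 0: r = r^2 mod 23 = 4^2 = 16
  bit 4 = 1: r = r^2 * 13 mod 23 = 16^2 * 13 = 3*13 = 16
  -> s = B^a = 16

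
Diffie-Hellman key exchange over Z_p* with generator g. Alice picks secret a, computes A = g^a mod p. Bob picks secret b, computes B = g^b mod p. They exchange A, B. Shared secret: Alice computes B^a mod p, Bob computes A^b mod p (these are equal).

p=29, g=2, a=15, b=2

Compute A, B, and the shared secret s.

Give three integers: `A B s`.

Answer: 27 4 4

Derivation:
A = 2^15 mod 29  (bits of 15 = 1111)
  bit 0 = 1: r = r^2 * 2 mod 29 = 1^2 * 2 = 1*2 = 2
  bit 1 = 1: r = r^2 * 2 mod 29 = 2^2 * 2 = 4*2 = 8
  bit 2 = 1: r = r^2 * 2 mod 29 = 8^2 * 2 = 6*2 = 12
  bit 3 = 1: r = r^2 * 2 mod 29 = 12^2 * 2 = 28*2 = 27
  -> A = 27
B = 2^2 mod 29  (bits of 2 = 10)
  bit 0 = 1: r = r^2 * 2 mod 29 = 1^2 * 2 = 1*2 = 2
  bit 1 = 0: r = r^2 mod 29 = 2^2 = 4
  -> B = 4
s = B^a = 4^15 mod 29  (bits of 15 = 1111)
  bit 0 = 1: r = r^2 * 4 mod 29 = 1^2 * 4 = 1*4 = 4
  bit 1 = 1: r = r^2 * 4 mod 29 = 4^2 * 4 = 16*4 = 6
  bit 2 = 1: r = r^2 * 4 mod 29 = 6^2 * 4 = 7*4 = 28
  bit 3 = 1: r = r^2 * 4 mod 29 = 28^2 * 4 = 1*4 = 4
  -> s = B^a = 4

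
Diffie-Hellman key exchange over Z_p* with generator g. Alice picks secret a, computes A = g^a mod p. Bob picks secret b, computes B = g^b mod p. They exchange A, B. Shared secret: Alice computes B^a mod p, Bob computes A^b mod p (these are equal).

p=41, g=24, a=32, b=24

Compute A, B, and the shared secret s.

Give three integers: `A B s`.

A = 24^32 mod 41  (bits of 32 = 100000)
  bit 0 = 1: r = r^2 * 24 mod 41 = 1^2 * 24 = 1*24 = 24
  bit 1 = 0: r = r^2 mod 41 = 24^2 = 2
  bit 2 = 0: r = r^2 mod 41 = 2^2 = 4
  bit 3 = 0: r = r^2 mod 41 = 4^2 = 16
  bit 4 = 0: r = r^2 mod 41 = 16^2 = 10
  bit 5 = 0: r = r^2 mod 41 = 10^2 = 18
  -> A = 18
B = 24^24 mod 41  (bits of 24 = 11000)
  bit 0 = 1: r = r^2 * 24 mod 41 = 1^2 * 24 = 1*24 = 24
  bit 1 = 1: r = r^2 * 24 mod 41 = 24^2 * 24 = 2*24 = 7
  bit 2 = 0: r = r^2 mod 41 = 7^2 = 8
  bit 3 = 0: r = r^2 mod 41 = 8^2 = 23
  bit 4 = 0: r = r^2 mod 41 = 23^2 = 37
  -> B = 37
s = B^a = 37^32 mod 41  (bits of 32 = 100000)
  bit 0 = 1: r = r^2 * 37 mod 41 = 1^2 * 37 = 1*37 = 37
  bit 1 = 0: r = r^2 mod 41 = 37^2 = 16
  bit 2 = 0: r = r^2 mod 41 = 16^2 = 10
  bit 3 = 0: r = r^2 mod 41 = 10^2 = 18
  bit 4 = 0: r = r^2 mod 41 = 18^2 = 37
  bit 5 = 0: r = r^2 mod 41 = 37^2 = 16
  -> s = B^a = 16

Answer: 18 37 16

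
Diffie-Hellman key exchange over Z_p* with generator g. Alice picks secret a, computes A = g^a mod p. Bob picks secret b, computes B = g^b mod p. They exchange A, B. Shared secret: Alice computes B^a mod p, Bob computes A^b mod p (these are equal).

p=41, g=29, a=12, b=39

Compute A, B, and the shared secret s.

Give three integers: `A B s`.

A = 29^12 mod 41  (bits of 12 = 1100)
  bit 0 = 1: r = r^2 * 29 mod 41 = 1^2 * 29 = 1*29 = 29
  bit 1 = 1: r = r^2 * 29 mod 41 = 29^2 * 29 = 21*29 = 35
  bit 2 = 0: r = r^2 mod 41 = 35^2 = 36
  bit 3 = 0: r = r^2 mod 41 = 36^2 = 25
  -> A = 25
B = 29^39 mod 41  (bits of 39 = 100111)
  bit 0 = 1: r = r^2 * 29 mod 41 = 1^2 * 29 = 1*29 = 29
  bit 1 = 0: r = r^2 mod 41 = 29^2 = 21
  bit 2 = 0: r = r^2 mod 41 = 21^2 = 31
  bit 3 = 1: r = r^2 * 29 mod 41 = 31^2 * 29 = 18*29 = 30
  bit 4 = 1: r = r^2 * 29 mod 41 = 30^2 * 29 = 39*29 = 24
  bit 5 = 1: r = r^2 * 29 mod 41 = 24^2 * 29 = 2*29 = 17
  -> B = 17
s = B^a = 17^12 mod 41  (bits of 12 = 1100)
  bit 0 = 1: r = r^2 * 17 mod 41 = 1^2 * 17 = 1*17 = 17
  bit 1 = 1: r = r^2 * 17 mod 41 = 17^2 * 17 = 2*17 = 34
  bit 2 = 0: r = r^2 mod 41 = 34^2 = 8
  bit 3 = 0: r = r^2 mod 41 = 8^2 = 23
  -> s = B^a = 23

Answer: 25 17 23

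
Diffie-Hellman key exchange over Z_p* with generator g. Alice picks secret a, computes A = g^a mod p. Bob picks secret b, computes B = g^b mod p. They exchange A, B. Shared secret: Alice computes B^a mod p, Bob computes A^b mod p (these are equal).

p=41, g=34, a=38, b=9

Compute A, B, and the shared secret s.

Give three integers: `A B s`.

A = 34^38 mod 41  (bits of 38 = 100110)
  bit 0 = 1: r = r^2 * 34 mod 41 = 1^2 * 34 = 1*34 = 34
  bit 1 = 0: r = r^2 mod 41 = 34^2 = 8
  bit 2 = 0: r = r^2 mod 41 = 8^2 = 23
  bit 3 = 1: r = r^2 * 34 mod 41 = 23^2 * 34 = 37*34 = 28
  bit 4 = 1: r = r^2 * 34 mod 41 = 28^2 * 34 = 5*34 = 6
  bit 5 = 0: r = r^2 mod 41 = 6^2 = 36
  -> A = 36
B = 34^9 mod 41  (bits of 9 = 1001)
  bit 0 = 1: r = r^2 * 34 mod 41 = 1^2 * 34 = 1*34 = 34
  bit 1 = 0: r = r^2 mod 41 = 34^2 = 8
  bit 2 = 0: r = r^2 mod 41 = 8^2 = 23
  bit 3 = 1: r = r^2 * 34 mod 41 = 23^2 * 34 = 37*34 = 28
  -> B = 28
s = B^a = 28^38 mod 41  (bits of 38 = 100110)
  bit 0 = 1: r = r^2 * 28 mod 41 = 1^2 * 28 = 1*28 = 28
  bit 1 = 0: r = r^2 mod 41 = 28^2 = 5
  bit 2 = 0: r = r^2 mod 41 = 5^2 = 25
  bit 3 = 1: r = r^2 * 28 mod 41 = 25^2 * 28 = 10*28 = 34
  bit 4 = 1: r = r^2 * 28 mod 41 = 34^2 * 28 = 8*28 = 19
  bit 5 = 0: r = r^2 mod 41 = 19^2 = 33
  -> s = B^a = 33

Answer: 36 28 33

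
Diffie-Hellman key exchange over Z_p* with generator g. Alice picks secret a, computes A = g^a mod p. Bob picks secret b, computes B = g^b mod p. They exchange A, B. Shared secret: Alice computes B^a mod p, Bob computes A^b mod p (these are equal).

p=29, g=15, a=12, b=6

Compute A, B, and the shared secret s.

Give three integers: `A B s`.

Answer: 25 5 7

Derivation:
A = 15^12 mod 29  (bits of 12 = 1100)
  bit 0 = 1: r = r^2 * 15 mod 29 = 1^2 * 15 = 1*15 = 15
  bit 1 = 1: r = r^2 * 15 mod 29 = 15^2 * 15 = 22*15 = 11
  bit 2 = 0: r = r^2 mod 29 = 11^2 = 5
  bit 3 = 0: r = r^2 mod 29 = 5^2 = 25
  -> A = 25
B = 15^6 mod 29  (bits of 6 = 110)
  bit 0 = 1: r = r^2 * 15 mod 29 = 1^2 * 15 = 1*15 = 15
  bit 1 = 1: r = r^2 * 15 mod 29 = 15^2 * 15 = 22*15 = 11
  bit 2 = 0: r = r^2 mod 29 = 11^2 = 5
  -> B = 5
s = B^a = 5^12 mod 29  (bits of 12 = 1100)
  bit 0 = 1: r = r^2 * 5 mod 29 = 1^2 * 5 = 1*5 = 5
  bit 1 = 1: r = r^2 * 5 mod 29 = 5^2 * 5 = 25*5 = 9
  bit 2 = 0: r = r^2 mod 29 = 9^2 = 23
  bit 3 = 0: r = r^2 mod 29 = 23^2 = 7
  -> s = B^a = 7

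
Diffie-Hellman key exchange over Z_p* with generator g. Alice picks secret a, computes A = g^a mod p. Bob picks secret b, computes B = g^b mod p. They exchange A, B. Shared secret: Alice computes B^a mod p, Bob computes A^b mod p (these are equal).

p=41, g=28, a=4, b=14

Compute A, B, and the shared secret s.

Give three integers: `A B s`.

Answer: 25 20 18

Derivation:
A = 28^4 mod 41  (bits of 4 = 100)
  bit 0 = 1: r = r^2 * 28 mod 41 = 1^2 * 28 = 1*28 = 28
  bit 1 = 0: r = r^2 mod 41 = 28^2 = 5
  bit 2 = 0: r = r^2 mod 41 = 5^2 = 25
  -> A = 25
B = 28^14 mod 41  (bits of 14 = 1110)
  bit 0 = 1: r = r^2 * 28 mod 41 = 1^2 * 28 = 1*28 = 28
  bit 1 = 1: r = r^2 * 28 mod 41 = 28^2 * 28 = 5*28 = 17
  bit 2 = 1: r = r^2 * 28 mod 41 = 17^2 * 28 = 2*28 = 15
  bit 3 = 0: r = r^2 mod 41 = 15^2 = 20
  -> B = 20
s = B^a = 20^4 mod 41  (bits of 4 = 100)
  bit 0 = 1: r = r^2 * 20 mod 41 = 1^2 * 20 = 1*20 = 20
  bit 1 = 0: r = r^2 mod 41 = 20^2 = 31
  bit 2 = 0: r = r^2 mod 41 = 31^2 = 18
  -> s = B^a = 18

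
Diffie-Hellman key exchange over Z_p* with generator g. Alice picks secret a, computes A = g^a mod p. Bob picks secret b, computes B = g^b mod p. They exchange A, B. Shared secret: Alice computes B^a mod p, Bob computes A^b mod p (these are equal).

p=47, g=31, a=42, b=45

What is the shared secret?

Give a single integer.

Answer: 18

Derivation:
A = 31^42 mod 47  (bits of 42 = 101010)
  bit 0 = 1: r = r^2 * 31 mod 47 = 1^2 * 31 = 1*31 = 31
  bit 1 = 0: r = r^2 mod 47 = 31^2 = 21
  bit 2 = 1: r = r^2 * 31 mod 47 = 21^2 * 31 = 18*31 = 41
  bit 3 = 0: r = r^2 mod 47 = 41^2 = 36
  bit 4 = 1: r = r^2 * 31 mod 47 = 36^2 * 31 = 27*31 = 38
  bit 5 = 0: r = r^2 mod 47 = 38^2 = 34
  -> A = 34
B = 31^45 mod 47  (bits of 45 = 101101)
  bit 0 = 1: r = r^2 * 31 mod 47 = 1^2 * 31 = 1*31 = 31
  bit 1 = 0: r = r^2 mod 47 = 31^2 = 21
  bit 2 = 1: r = r^2 * 31 mod 47 = 21^2 * 31 = 18*31 = 41
  bit 3 = 1: r = r^2 * 31 mod 47 = 41^2 * 31 = 36*31 = 35
  bit 4 = 0: r = r^2 mod 47 = 35^2 = 3
  bit 5 = 1: r = r^2 * 31 mod 47 = 3^2 * 31 = 9*31 = 44
  -> B = 44
s = B^a = 44^42 mod 47  (bits of 42 = 101010)
  bit 0 = 1: r = r^2 * 44 mod 47 = 1^2 * 44 = 1*44 = 44
  bit 1 = 0: r = r^2 mod 47 = 44^2 = 9
  bit 2 = 1: r = r^2 * 44 mod 47 = 9^2 * 44 = 34*44 = 39
  bit 3 = 0: r = r^2 mod 47 = 39^2 = 17
  bit 4 = 1: r = r^2 * 44 mod 47 = 17^2 * 44 = 7*44 = 26
  bit 5 = 0: r = r^2 mod 47 = 26^2 = 18
  -> s = B^a = 18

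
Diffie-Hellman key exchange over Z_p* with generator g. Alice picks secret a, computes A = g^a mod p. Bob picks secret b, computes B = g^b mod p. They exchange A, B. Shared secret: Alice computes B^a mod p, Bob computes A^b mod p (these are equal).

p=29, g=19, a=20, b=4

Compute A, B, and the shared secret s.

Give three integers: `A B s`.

A = 19^20 mod 29  (bits of 20 = 10100)
  bit 0 = 1: r = r^2 * 19 mod 29 = 1^2 * 19 = 1*19 = 19
  bit 1 = 0: r = r^2 mod 29 = 19^2 = 13
  bit 2 = 1: r = r^2 * 19 mod 29 = 13^2 * 19 = 24*19 = 21
  bit 3 = 0: r = r^2 mod 29 = 21^2 = 6
  bit 4 = 0: r = r^2 mod 29 = 6^2 = 7
  -> A = 7
B = 19^4 mod 29  (bits of 4 = 100)
  bit 0 = 1: r = r^2 * 19 mod 29 = 1^2 * 19 = 1*19 = 19
  bit 1 = 0: r = r^2 mod 29 = 19^2 = 13
  bit 2 = 0: r = r^2 mod 29 = 13^2 = 24
  -> B = 24
s = B^a = 24^20 mod 29  (bits of 20 = 10100)
  bit 0 = 1: r = r^2 * 24 mod 29 = 1^2 * 24 = 1*24 = 24
  bit 1 = 0: r = r^2 mod 29 = 24^2 = 25
  bit 2 = 1: r = r^2 * 24 mod 29 = 25^2 * 24 = 16*24 = 7
  bit 3 = 0: r = r^2 mod 29 = 7^2 = 20
  bit 4 = 0: r = r^2 mod 29 = 20^2 = 23
  -> s = B^a = 23

Answer: 7 24 23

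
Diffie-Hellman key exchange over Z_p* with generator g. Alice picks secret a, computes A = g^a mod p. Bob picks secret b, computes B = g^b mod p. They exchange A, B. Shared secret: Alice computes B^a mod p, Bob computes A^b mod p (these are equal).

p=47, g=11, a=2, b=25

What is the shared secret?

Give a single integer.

Answer: 24

Derivation:
A = 11^2 mod 47  (bits of 2 = 10)
  bit 0 = 1: r = r^2 * 11 mod 47 = 1^2 * 11 = 1*11 = 11
  bit 1 = 0: r = r^2 mod 47 = 11^2 = 27
  -> A = 27
B = 11^25 mod 47  (bits of 25 = 11001)
  bit 0 = 1: r = r^2 * 11 mod 47 = 1^2 * 11 = 1*11 = 11
  bit 1 = 1: r = r^2 * 11 mod 47 = 11^2 * 11 = 27*11 = 15
  bit 2 = 0: r = r^2 mod 47 = 15^2 = 37
  bit 3 = 0: r = r^2 mod 47 = 37^2 = 6
  bit 4 = 1: r = r^2 * 11 mod 47 = 6^2 * 11 = 36*11 = 20
  -> B = 20
s = B^a = 20^2 mod 47  (bits of 2 = 10)
  bit 0 = 1: r = r^2 * 20 mod 47 = 1^2 * 20 = 1*20 = 20
  bit 1 = 0: r = r^2 mod 47 = 20^2 = 24
  -> s = B^a = 24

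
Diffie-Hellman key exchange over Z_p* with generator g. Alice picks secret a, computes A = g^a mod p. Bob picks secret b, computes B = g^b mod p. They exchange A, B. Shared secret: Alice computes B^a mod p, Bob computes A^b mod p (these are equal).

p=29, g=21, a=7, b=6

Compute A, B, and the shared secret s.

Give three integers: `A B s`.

A = 21^7 mod 29  (bits of 7 = 111)
  bit 0 = 1: r = r^2 * 21 mod 29 = 1^2 * 21 = 1*21 = 21
  bit 1 = 1: r = r^2 * 21 mod 29 = 21^2 * 21 = 6*21 = 10
  bit 2 = 1: r = r^2 * 21 mod 29 = 10^2 * 21 = 13*21 = 12
  -> A = 12
B = 21^6 mod 29  (bits of 6 = 110)
  bit 0 = 1: r = r^2 * 21 mod 29 = 1^2 * 21 = 1*21 = 21
  bit 1 = 1: r = r^2 * 21 mod 29 = 21^2 * 21 = 6*21 = 10
  bit 2 = 0: r = r^2 mod 29 = 10^2 = 13
  -> B = 13
s = B^a = 13^7 mod 29  (bits of 7 = 111)
  bit 0 = 1: r = r^2 * 13 mod 29 = 1^2 * 13 = 1*13 = 13
  bit 1 = 1: r = r^2 * 13 mod 29 = 13^2 * 13 = 24*13 = 22
  bit 2 = 1: r = r^2 * 13 mod 29 = 22^2 * 13 = 20*13 = 28
  -> s = B^a = 28

Answer: 12 13 28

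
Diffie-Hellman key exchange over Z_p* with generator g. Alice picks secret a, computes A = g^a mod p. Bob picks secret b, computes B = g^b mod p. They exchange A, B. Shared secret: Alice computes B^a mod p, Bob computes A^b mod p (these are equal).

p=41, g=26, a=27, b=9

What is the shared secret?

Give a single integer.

Answer: 28

Derivation:
A = 26^27 mod 41  (bits of 27 = 11011)
  bit 0 = 1: r = r^2 * 26 mod 41 = 1^2 * 26 = 1*26 = 26
  bit 1 = 1: r = r^2 * 26 mod 41 = 26^2 * 26 = 20*26 = 28
  bit 2 = 0: r = r^2 mod 41 = 28^2 = 5
  bit 3 = 1: r = r^2 * 26 mod 41 = 5^2 * 26 = 25*26 = 35
  bit 4 = 1: r = r^2 * 26 mod 41 = 35^2 * 26 = 36*26 = 34
  -> A = 34
B = 26^9 mod 41  (bits of 9 = 1001)
  bit 0 = 1: r = r^2 * 26 mod 41 = 1^2 * 26 = 1*26 = 26
  bit 1 = 0: r = r^2 mod 41 = 26^2 = 20
  bit 2 = 0: r = r^2 mod 41 = 20^2 = 31
  bit 3 = 1: r = r^2 * 26 mod 41 = 31^2 * 26 = 18*26 = 17
  -> B = 17
s = B^a = 17^27 mod 41  (bits of 27 = 11011)
  bit 0 = 1: r = r^2 * 17 mod 41 = 1^2 * 17 = 1*17 = 17
  bit 1 = 1: r = r^2 * 17 mod 41 = 17^2 * 17 = 2*17 = 34
  bit 2 = 0: r = r^2 mod 41 = 34^2 = 8
  bit 3 = 1: r = r^2 * 17 mod 41 = 8^2 * 17 = 23*17 = 22
  bit 4 = 1: r = r^2 * 17 mod 41 = 22^2 * 17 = 33*17 = 28
  -> s = B^a = 28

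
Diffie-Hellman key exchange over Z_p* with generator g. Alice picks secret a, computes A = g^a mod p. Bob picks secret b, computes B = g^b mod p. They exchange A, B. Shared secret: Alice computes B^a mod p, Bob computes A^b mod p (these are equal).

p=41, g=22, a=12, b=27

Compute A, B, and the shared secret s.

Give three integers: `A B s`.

A = 22^12 mod 41  (bits of 12 = 1100)
  bit 0 = 1: r = r^2 * 22 mod 41 = 1^2 * 22 = 1*22 = 22
  bit 1 = 1: r = r^2 * 22 mod 41 = 22^2 * 22 = 33*22 = 29
  bit 2 = 0: r = r^2 mod 41 = 29^2 = 21
  bit 3 = 0: r = r^2 mod 41 = 21^2 = 31
  -> A = 31
B = 22^27 mod 41  (bits of 27 = 11011)
  bit 0 = 1: r = r^2 * 22 mod 41 = 1^2 * 22 = 1*22 = 22
  bit 1 = 1: r = r^2 * 22 mod 41 = 22^2 * 22 = 33*22 = 29
  bit 2 = 0: r = r^2 mod 41 = 29^2 = 21
  bit 3 = 1: r = r^2 * 22 mod 41 = 21^2 * 22 = 31*22 = 26
  bit 4 = 1: r = r^2 * 22 mod 41 = 26^2 * 22 = 20*22 = 30
  -> B = 30
s = B^a = 30^12 mod 41  (bits of 12 = 1100)
  bit 0 = 1: r = r^2 * 30 mod 41 = 1^2 * 30 = 1*30 = 30
  bit 1 = 1: r = r^2 * 30 mod 41 = 30^2 * 30 = 39*30 = 22
  bit 2 = 0: r = r^2 mod 41 = 22^2 = 33
  bit 3 = 0: r = r^2 mod 41 = 33^2 = 23
  -> s = B^a = 23

Answer: 31 30 23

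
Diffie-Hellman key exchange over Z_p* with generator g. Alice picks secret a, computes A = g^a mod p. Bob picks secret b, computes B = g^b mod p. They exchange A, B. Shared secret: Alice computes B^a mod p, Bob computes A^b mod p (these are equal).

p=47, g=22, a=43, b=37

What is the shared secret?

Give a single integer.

Answer: 39

Derivation:
A = 22^43 mod 47  (bits of 43 = 101011)
  bit 0 = 1: r = r^2 * 22 mod 47 = 1^2 * 22 = 1*22 = 22
  bit 1 = 0: r = r^2 mod 47 = 22^2 = 14
  bit 2 = 1: r = r^2 * 22 mod 47 = 14^2 * 22 = 8*22 = 35
  bit 3 = 0: r = r^2 mod 47 = 35^2 = 3
  bit 4 = 1: r = r^2 * 22 mod 47 = 3^2 * 22 = 9*22 = 10
  bit 5 = 1: r = r^2 * 22 mod 47 = 10^2 * 22 = 6*22 = 38
  -> A = 38
B = 22^37 mod 47  (bits of 37 = 100101)
  bit 0 = 1: r = r^2 * 22 mod 47 = 1^2 * 22 = 1*22 = 22
  bit 1 = 0: r = r^2 mod 47 = 22^2 = 14
  bit 2 = 0: r = r^2 mod 47 = 14^2 = 8
  bit 3 = 1: r = r^2 * 22 mod 47 = 8^2 * 22 = 17*22 = 45
  bit 4 = 0: r = r^2 mod 47 = 45^2 = 4
  bit 5 = 1: r = r^2 * 22 mod 47 = 4^2 * 22 = 16*22 = 23
  -> B = 23
s = B^a = 23^43 mod 47  (bits of 43 = 101011)
  bit 0 = 1: r = r^2 * 23 mod 47 = 1^2 * 23 = 1*23 = 23
  bit 1 = 0: r = r^2 mod 47 = 23^2 = 12
  bit 2 = 1: r = r^2 * 23 mod 47 = 12^2 * 23 = 3*23 = 22
  bit 3 = 0: r = r^2 mod 47 = 22^2 = 14
  bit 4 = 1: r = r^2 * 23 mod 47 = 14^2 * 23 = 8*23 = 43
  bit 5 = 1: r = r^2 * 23 mod 47 = 43^2 * 23 = 16*23 = 39
  -> s = B^a = 39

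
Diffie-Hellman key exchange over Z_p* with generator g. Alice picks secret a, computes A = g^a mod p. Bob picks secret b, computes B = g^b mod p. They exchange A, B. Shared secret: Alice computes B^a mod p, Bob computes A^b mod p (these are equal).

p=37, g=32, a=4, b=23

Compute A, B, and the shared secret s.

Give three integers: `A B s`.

A = 32^4 mod 37  (bits of 4 = 100)
  bit 0 = 1: r = r^2 * 32 mod 37 = 1^2 * 32 = 1*32 = 32
  bit 1 = 0: r = r^2 mod 37 = 32^2 = 25
  bit 2 = 0: r = r^2 mod 37 = 25^2 = 33
  -> A = 33
B = 32^23 mod 37  (bits of 23 = 10111)
  bit 0 = 1: r = r^2 * 32 mod 37 = 1^2 * 32 = 1*32 = 32
  bit 1 = 0: r = r^2 mod 37 = 32^2 = 25
  bit 2 = 1: r = r^2 * 32 mod 37 = 25^2 * 32 = 33*32 = 20
  bit 3 = 1: r = r^2 * 32 mod 37 = 20^2 * 32 = 30*32 = 35
  bit 4 = 1: r = r^2 * 32 mod 37 = 35^2 * 32 = 4*32 = 17
  -> B = 17
s = B^a = 17^4 mod 37  (bits of 4 = 100)
  bit 0 = 1: r = r^2 * 17 mod 37 = 1^2 * 17 = 1*17 = 17
  bit 1 = 0: r = r^2 mod 37 = 17^2 = 30
  bit 2 = 0: r = r^2 mod 37 = 30^2 = 12
  -> s = B^a = 12

Answer: 33 17 12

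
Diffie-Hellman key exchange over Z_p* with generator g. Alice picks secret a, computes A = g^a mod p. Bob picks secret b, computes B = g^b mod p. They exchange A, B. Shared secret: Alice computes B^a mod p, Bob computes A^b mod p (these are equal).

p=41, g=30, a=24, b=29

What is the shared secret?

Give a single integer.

Answer: 10

Derivation:
A = 30^24 mod 41  (bits of 24 = 11000)
  bit 0 = 1: r = r^2 * 30 mod 41 = 1^2 * 30 = 1*30 = 30
  bit 1 = 1: r = r^2 * 30 mod 41 = 30^2 * 30 = 39*30 = 22
  bit 2 = 0: r = r^2 mod 41 = 22^2 = 33
  bit 3 = 0: r = r^2 mod 41 = 33^2 = 23
  bit 4 = 0: r = r^2 mod 41 = 23^2 = 37
  -> A = 37
B = 30^29 mod 41  (bits of 29 = 11101)
  bit 0 = 1: r = r^2 * 30 mod 41 = 1^2 * 30 = 1*30 = 30
  bit 1 = 1: r = r^2 * 30 mod 41 = 30^2 * 30 = 39*30 = 22
  bit 2 = 1: r = r^2 * 30 mod 41 = 22^2 * 30 = 33*30 = 6
  bit 3 = 0: r = r^2 mod 41 = 6^2 = 36
  bit 4 = 1: r = r^2 * 30 mod 41 = 36^2 * 30 = 25*30 = 12
  -> B = 12
s = B^a = 12^24 mod 41  (bits of 24 = 11000)
  bit 0 = 1: r = r^2 * 12 mod 41 = 1^2 * 12 = 1*12 = 12
  bit 1 = 1: r = r^2 * 12 mod 41 = 12^2 * 12 = 21*12 = 6
  bit 2 = 0: r = r^2 mod 41 = 6^2 = 36
  bit 3 = 0: r = r^2 mod 41 = 36^2 = 25
  bit 4 = 0: r = r^2 mod 41 = 25^2 = 10
  -> s = B^a = 10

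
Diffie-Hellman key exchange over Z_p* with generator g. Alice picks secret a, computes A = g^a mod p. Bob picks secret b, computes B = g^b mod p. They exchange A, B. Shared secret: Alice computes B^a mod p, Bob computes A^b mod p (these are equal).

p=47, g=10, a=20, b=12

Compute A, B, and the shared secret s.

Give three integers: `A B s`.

A = 10^20 mod 47  (bits of 20 = 10100)
  bit 0 = 1: r = r^2 * 10 mod 47 = 1^2 * 10 = 1*10 = 10
  bit 1 = 0: r = r^2 mod 47 = 10^2 = 6
  bit 2 = 1: r = r^2 * 10 mod 47 = 6^2 * 10 = 36*10 = 31
  bit 3 = 0: r = r^2 mod 47 = 31^2 = 21
  bit 4 = 0: r = r^2 mod 47 = 21^2 = 18
  -> A = 18
B = 10^12 mod 47  (bits of 12 = 1100)
  bit 0 = 1: r = r^2 * 10 mod 47 = 1^2 * 10 = 1*10 = 10
  bit 1 = 1: r = r^2 * 10 mod 47 = 10^2 * 10 = 6*10 = 13
  bit 2 = 0: r = r^2 mod 47 = 13^2 = 28
  bit 3 = 0: r = r^2 mod 47 = 28^2 = 32
  -> B = 32
s = B^a = 32^20 mod 47  (bits of 20 = 10100)
  bit 0 = 1: r = r^2 * 32 mod 47 = 1^2 * 32 = 1*32 = 32
  bit 1 = 0: r = r^2 mod 47 = 32^2 = 37
  bit 2 = 1: r = r^2 * 32 mod 47 = 37^2 * 32 = 6*32 = 4
  bit 3 = 0: r = r^2 mod 47 = 4^2 = 16
  bit 4 = 0: r = r^2 mod 47 = 16^2 = 21
  -> s = B^a = 21

Answer: 18 32 21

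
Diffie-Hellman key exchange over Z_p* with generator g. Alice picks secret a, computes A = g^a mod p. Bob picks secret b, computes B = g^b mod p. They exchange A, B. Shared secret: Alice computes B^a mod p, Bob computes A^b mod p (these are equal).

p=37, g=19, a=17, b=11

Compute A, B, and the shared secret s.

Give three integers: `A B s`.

A = 19^17 mod 37  (bits of 17 = 10001)
  bit 0 = 1: r = r^2 * 19 mod 37 = 1^2 * 19 = 1*19 = 19
  bit 1 = 0: r = r^2 mod 37 = 19^2 = 28
  bit 2 = 0: r = r^2 mod 37 = 28^2 = 7
  bit 3 = 0: r = r^2 mod 37 = 7^2 = 12
  bit 4 = 1: r = r^2 * 19 mod 37 = 12^2 * 19 = 33*19 = 35
  -> A = 35
B = 19^11 mod 37  (bits of 11 = 1011)
  bit 0 = 1: r = r^2 * 19 mod 37 = 1^2 * 19 = 1*19 = 19
  bit 1 = 0: r = r^2 mod 37 = 19^2 = 28
  bit 2 = 1: r = r^2 * 19 mod 37 = 28^2 * 19 = 7*19 = 22
  bit 3 = 1: r = r^2 * 19 mod 37 = 22^2 * 19 = 3*19 = 20
  -> B = 20
s = B^a = 20^17 mod 37  (bits of 17 = 10001)
  bit 0 = 1: r = r^2 * 20 mod 37 = 1^2 * 20 = 1*20 = 20
  bit 1 = 0: r = r^2 mod 37 = 20^2 = 30
  bit 2 = 0: r = r^2 mod 37 = 30^2 = 12
  bit 3 = 0: r = r^2 mod 37 = 12^2 = 33
  bit 4 = 1: r = r^2 * 20 mod 37 = 33^2 * 20 = 16*20 = 24
  -> s = B^a = 24

Answer: 35 20 24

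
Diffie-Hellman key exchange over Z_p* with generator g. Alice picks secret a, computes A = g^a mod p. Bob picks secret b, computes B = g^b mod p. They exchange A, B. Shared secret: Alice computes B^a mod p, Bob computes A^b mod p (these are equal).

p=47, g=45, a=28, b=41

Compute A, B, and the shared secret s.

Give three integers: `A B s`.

Answer: 32 22 12

Derivation:
A = 45^28 mod 47  (bits of 28 = 11100)
  bit 0 = 1: r = r^2 * 45 mod 47 = 1^2 * 45 = 1*45 = 45
  bit 1 = 1: r = r^2 * 45 mod 47 = 45^2 * 45 = 4*45 = 39
  bit 2 = 1: r = r^2 * 45 mod 47 = 39^2 * 45 = 17*45 = 13
  bit 3 = 0: r = r^2 mod 47 = 13^2 = 28
  bit 4 = 0: r = r^2 mod 47 = 28^2 = 32
  -> A = 32
B = 45^41 mod 47  (bits of 41 = 101001)
  bit 0 = 1: r = r^2 * 45 mod 47 = 1^2 * 45 = 1*45 = 45
  bit 1 = 0: r = r^2 mod 47 = 45^2 = 4
  bit 2 = 1: r = r^2 * 45 mod 47 = 4^2 * 45 = 16*45 = 15
  bit 3 = 0: r = r^2 mod 47 = 15^2 = 37
  bit 4 = 0: r = r^2 mod 47 = 37^2 = 6
  bit 5 = 1: r = r^2 * 45 mod 47 = 6^2 * 45 = 36*45 = 22
  -> B = 22
s = B^a = 22^28 mod 47  (bits of 28 = 11100)
  bit 0 = 1: r = r^2 * 22 mod 47 = 1^2 * 22 = 1*22 = 22
  bit 1 = 1: r = r^2 * 22 mod 47 = 22^2 * 22 = 14*22 = 26
  bit 2 = 1: r = r^2 * 22 mod 47 = 26^2 * 22 = 18*22 = 20
  bit 3 = 0: r = r^2 mod 47 = 20^2 = 24
  bit 4 = 0: r = r^2 mod 47 = 24^2 = 12
  -> s = B^a = 12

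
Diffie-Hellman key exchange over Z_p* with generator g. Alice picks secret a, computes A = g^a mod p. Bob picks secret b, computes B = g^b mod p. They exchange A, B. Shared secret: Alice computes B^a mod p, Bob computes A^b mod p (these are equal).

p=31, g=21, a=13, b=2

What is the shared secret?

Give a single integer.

Answer: 19

Derivation:
A = 21^13 mod 31  (bits of 13 = 1101)
  bit 0 = 1: r = r^2 * 21 mod 31 = 1^2 * 21 = 1*21 = 21
  bit 1 = 1: r = r^2 * 21 mod 31 = 21^2 * 21 = 7*21 = 23
  bit 2 = 0: r = r^2 mod 31 = 23^2 = 2
  bit 3 = 1: r = r^2 * 21 mod 31 = 2^2 * 21 = 4*21 = 22
  -> A = 22
B = 21^2 mod 31  (bits of 2 = 10)
  bit 0 = 1: r = r^2 * 21 mod 31 = 1^2 * 21 = 1*21 = 21
  bit 1 = 0: r = r^2 mod 31 = 21^2 = 7
  -> B = 7
s = B^a = 7^13 mod 31  (bits of 13 = 1101)
  bit 0 = 1: r = r^2 * 7 mod 31 = 1^2 * 7 = 1*7 = 7
  bit 1 = 1: r = r^2 * 7 mod 31 = 7^2 * 7 = 18*7 = 2
  bit 2 = 0: r = r^2 mod 31 = 2^2 = 4
  bit 3 = 1: r = r^2 * 7 mod 31 = 4^2 * 7 = 16*7 = 19
  -> s = B^a = 19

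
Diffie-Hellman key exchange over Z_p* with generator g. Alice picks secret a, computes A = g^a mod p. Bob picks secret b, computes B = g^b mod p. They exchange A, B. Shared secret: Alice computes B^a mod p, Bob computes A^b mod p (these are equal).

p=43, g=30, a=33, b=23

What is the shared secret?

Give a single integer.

Answer: 39

Derivation:
A = 30^33 mod 43  (bits of 33 = 100001)
  bit 0 = 1: r = r^2 * 30 mod 43 = 1^2 * 30 = 1*30 = 30
  bit 1 = 0: r = r^2 mod 43 = 30^2 = 40
  bit 2 = 0: r = r^2 mod 43 = 40^2 = 9
  bit 3 = 0: r = r^2 mod 43 = 9^2 = 38
  bit 4 = 0: r = r^2 mod 43 = 38^2 = 25
  bit 5 = 1: r = r^2 * 30 mod 43 = 25^2 * 30 = 23*30 = 2
  -> A = 2
B = 30^23 mod 43  (bits of 23 = 10111)
  bit 0 = 1: r = r^2 * 30 mod 43 = 1^2 * 30 = 1*30 = 30
  bit 1 = 0: r = r^2 mod 43 = 30^2 = 40
  bit 2 = 1: r = r^2 * 30 mod 43 = 40^2 * 30 = 9*30 = 12
  bit 3 = 1: r = r^2 * 30 mod 43 = 12^2 * 30 = 15*30 = 20
  bit 4 = 1: r = r^2 * 30 mod 43 = 20^2 * 30 = 13*30 = 3
  -> B = 3
s = B^a = 3^33 mod 43  (bits of 33 = 100001)
  bit 0 = 1: r = r^2 * 3 mod 43 = 1^2 * 3 = 1*3 = 3
  bit 1 = 0: r = r^2 mod 43 = 3^2 = 9
  bit 2 = 0: r = r^2 mod 43 = 9^2 = 38
  bit 3 = 0: r = r^2 mod 43 = 38^2 = 25
  bit 4 = 0: r = r^2 mod 43 = 25^2 = 23
  bit 5 = 1: r = r^2 * 3 mod 43 = 23^2 * 3 = 13*3 = 39
  -> s = B^a = 39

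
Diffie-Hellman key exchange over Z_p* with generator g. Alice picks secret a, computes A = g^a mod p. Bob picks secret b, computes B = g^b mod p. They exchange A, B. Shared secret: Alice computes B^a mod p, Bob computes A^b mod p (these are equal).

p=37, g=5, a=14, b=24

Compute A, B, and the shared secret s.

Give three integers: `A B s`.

A = 5^14 mod 37  (bits of 14 = 1110)
  bit 0 = 1: r = r^2 * 5 mod 37 = 1^2 * 5 = 1*5 = 5
  bit 1 = 1: r = r^2 * 5 mod 37 = 5^2 * 5 = 25*5 = 14
  bit 2 = 1: r = r^2 * 5 mod 37 = 14^2 * 5 = 11*5 = 18
  bit 3 = 0: r = r^2 mod 37 = 18^2 = 28
  -> A = 28
B = 5^24 mod 37  (bits of 24 = 11000)
  bit 0 = 1: r = r^2 * 5 mod 37 = 1^2 * 5 = 1*5 = 5
  bit 1 = 1: r = r^2 * 5 mod 37 = 5^2 * 5 = 25*5 = 14
  bit 2 = 0: r = r^2 mod 37 = 14^2 = 11
  bit 3 = 0: r = r^2 mod 37 = 11^2 = 10
  bit 4 = 0: r = r^2 mod 37 = 10^2 = 26
  -> B = 26
s = B^a = 26^14 mod 37  (bits of 14 = 1110)
  bit 0 = 1: r = r^2 * 26 mod 37 = 1^2 * 26 = 1*26 = 26
  bit 1 = 1: r = r^2 * 26 mod 37 = 26^2 * 26 = 10*26 = 1
  bit 2 = 1: r = r^2 * 26 mod 37 = 1^2 * 26 = 1*26 = 26
  bit 3 = 0: r = r^2 mod 37 = 26^2 = 10
  -> s = B^a = 10

Answer: 28 26 10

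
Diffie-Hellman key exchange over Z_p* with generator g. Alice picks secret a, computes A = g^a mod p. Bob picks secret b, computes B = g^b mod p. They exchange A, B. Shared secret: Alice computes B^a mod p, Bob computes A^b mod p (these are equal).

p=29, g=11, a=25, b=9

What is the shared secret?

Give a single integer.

Answer: 11

Derivation:
A = 11^25 mod 29  (bits of 25 = 11001)
  bit 0 = 1: r = r^2 * 11 mod 29 = 1^2 * 11 = 1*11 = 11
  bit 1 = 1: r = r^2 * 11 mod 29 = 11^2 * 11 = 5*11 = 26
  bit 2 = 0: r = r^2 mod 29 = 26^2 = 9
  bit 3 = 0: r = r^2 mod 29 = 9^2 = 23
  bit 4 = 1: r = r^2 * 11 mod 29 = 23^2 * 11 = 7*11 = 19
  -> A = 19
B = 11^9 mod 29  (bits of 9 = 1001)
  bit 0 = 1: r = r^2 * 11 mod 29 = 1^2 * 11 = 1*11 = 11
  bit 1 = 0: r = r^2 mod 29 = 11^2 = 5
  bit 2 = 0: r = r^2 mod 29 = 5^2 = 25
  bit 3 = 1: r = r^2 * 11 mod 29 = 25^2 * 11 = 16*11 = 2
  -> B = 2
s = B^a = 2^25 mod 29  (bits of 25 = 11001)
  bit 0 = 1: r = r^2 * 2 mod 29 = 1^2 * 2 = 1*2 = 2
  bit 1 = 1: r = r^2 * 2 mod 29 = 2^2 * 2 = 4*2 = 8
  bit 2 = 0: r = r^2 mod 29 = 8^2 = 6
  bit 3 = 0: r = r^2 mod 29 = 6^2 = 7
  bit 4 = 1: r = r^2 * 2 mod 29 = 7^2 * 2 = 20*2 = 11
  -> s = B^a = 11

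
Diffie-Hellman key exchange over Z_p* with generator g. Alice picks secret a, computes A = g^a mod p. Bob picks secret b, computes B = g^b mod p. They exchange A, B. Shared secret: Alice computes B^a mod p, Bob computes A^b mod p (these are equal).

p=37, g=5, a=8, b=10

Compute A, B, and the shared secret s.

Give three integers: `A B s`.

A = 5^8 mod 37  (bits of 8 = 1000)
  bit 0 = 1: r = r^2 * 5 mod 37 = 1^2 * 5 = 1*5 = 5
  bit 1 = 0: r = r^2 mod 37 = 5^2 = 25
  bit 2 = 0: r = r^2 mod 37 = 25^2 = 33
  bit 3 = 0: r = r^2 mod 37 = 33^2 = 16
  -> A = 16
B = 5^10 mod 37  (bits of 10 = 1010)
  bit 0 = 1: r = r^2 * 5 mod 37 = 1^2 * 5 = 1*5 = 5
  bit 1 = 0: r = r^2 mod 37 = 5^2 = 25
  bit 2 = 1: r = r^2 * 5 mod 37 = 25^2 * 5 = 33*5 = 17
  bit 3 = 0: r = r^2 mod 37 = 17^2 = 30
  -> B = 30
s = B^a = 30^8 mod 37  (bits of 8 = 1000)
  bit 0 = 1: r = r^2 * 30 mod 37 = 1^2 * 30 = 1*30 = 30
  bit 1 = 0: r = r^2 mod 37 = 30^2 = 12
  bit 2 = 0: r = r^2 mod 37 = 12^2 = 33
  bit 3 = 0: r = r^2 mod 37 = 33^2 = 16
  -> s = B^a = 16

Answer: 16 30 16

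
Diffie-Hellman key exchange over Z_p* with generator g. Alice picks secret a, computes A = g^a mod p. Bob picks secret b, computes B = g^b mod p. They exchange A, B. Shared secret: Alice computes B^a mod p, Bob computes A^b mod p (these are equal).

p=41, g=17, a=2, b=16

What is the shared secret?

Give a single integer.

Answer: 18

Derivation:
A = 17^2 mod 41  (bits of 2 = 10)
  bit 0 = 1: r = r^2 * 17 mod 41 = 1^2 * 17 = 1*17 = 17
  bit 1 = 0: r = r^2 mod 41 = 17^2 = 2
  -> A = 2
B = 17^16 mod 41  (bits of 16 = 10000)
  bit 0 = 1: r = r^2 * 17 mod 41 = 1^2 * 17 = 1*17 = 17
  bit 1 = 0: r = r^2 mod 41 = 17^2 = 2
  bit 2 = 0: r = r^2 mod 41 = 2^2 = 4
  bit 3 = 0: r = r^2 mod 41 = 4^2 = 16
  bit 4 = 0: r = r^2 mod 41 = 16^2 = 10
  -> B = 10
s = B^a = 10^2 mod 41  (bits of 2 = 10)
  bit 0 = 1: r = r^2 * 10 mod 41 = 1^2 * 10 = 1*10 = 10
  bit 1 = 0: r = r^2 mod 41 = 10^2 = 18
  -> s = B^a = 18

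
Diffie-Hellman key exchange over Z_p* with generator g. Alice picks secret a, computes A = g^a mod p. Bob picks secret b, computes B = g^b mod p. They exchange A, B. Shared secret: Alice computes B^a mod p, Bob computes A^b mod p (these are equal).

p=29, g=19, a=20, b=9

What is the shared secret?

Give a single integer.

Answer: 20

Derivation:
A = 19^20 mod 29  (bits of 20 = 10100)
  bit 0 = 1: r = r^2 * 19 mod 29 = 1^2 * 19 = 1*19 = 19
  bit 1 = 0: r = r^2 mod 29 = 19^2 = 13
  bit 2 = 1: r = r^2 * 19 mod 29 = 13^2 * 19 = 24*19 = 21
  bit 3 = 0: r = r^2 mod 29 = 21^2 = 6
  bit 4 = 0: r = r^2 mod 29 = 6^2 = 7
  -> A = 7
B = 19^9 mod 29  (bits of 9 = 1001)
  bit 0 = 1: r = r^2 * 19 mod 29 = 1^2 * 19 = 1*19 = 19
  bit 1 = 0: r = r^2 mod 29 = 19^2 = 13
  bit 2 = 0: r = r^2 mod 29 = 13^2 = 24
  bit 3 = 1: r = r^2 * 19 mod 29 = 24^2 * 19 = 25*19 = 11
  -> B = 11
s = B^a = 11^20 mod 29  (bits of 20 = 10100)
  bit 0 = 1: r = r^2 * 11 mod 29 = 1^2 * 11 = 1*11 = 11
  bit 1 = 0: r = r^2 mod 29 = 11^2 = 5
  bit 2 = 1: r = r^2 * 11 mod 29 = 5^2 * 11 = 25*11 = 14
  bit 3 = 0: r = r^2 mod 29 = 14^2 = 22
  bit 4 = 0: r = r^2 mod 29 = 22^2 = 20
  -> s = B^a = 20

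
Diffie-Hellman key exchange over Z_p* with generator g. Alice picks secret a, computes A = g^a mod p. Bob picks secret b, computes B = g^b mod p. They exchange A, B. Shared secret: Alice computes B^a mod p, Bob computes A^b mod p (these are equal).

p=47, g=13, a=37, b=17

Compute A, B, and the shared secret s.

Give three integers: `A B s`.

Answer: 30 31 10

Derivation:
A = 13^37 mod 47  (bits of 37 = 100101)
  bit 0 = 1: r = r^2 * 13 mod 47 = 1^2 * 13 = 1*13 = 13
  bit 1 = 0: r = r^2 mod 47 = 13^2 = 28
  bit 2 = 0: r = r^2 mod 47 = 28^2 = 32
  bit 3 = 1: r = r^2 * 13 mod 47 = 32^2 * 13 = 37*13 = 11
  bit 4 = 0: r = r^2 mod 47 = 11^2 = 27
  bit 5 = 1: r = r^2 * 13 mod 47 = 27^2 * 13 = 24*13 = 30
  -> A = 30
B = 13^17 mod 47  (bits of 17 = 10001)
  bit 0 = 1: r = r^2 * 13 mod 47 = 1^2 * 13 = 1*13 = 13
  bit 1 = 0: r = r^2 mod 47 = 13^2 = 28
  bit 2 = 0: r = r^2 mod 47 = 28^2 = 32
  bit 3 = 0: r = r^2 mod 47 = 32^2 = 37
  bit 4 = 1: r = r^2 * 13 mod 47 = 37^2 * 13 = 6*13 = 31
  -> B = 31
s = B^a = 31^37 mod 47  (bits of 37 = 100101)
  bit 0 = 1: r = r^2 * 31 mod 47 = 1^2 * 31 = 1*31 = 31
  bit 1 = 0: r = r^2 mod 47 = 31^2 = 21
  bit 2 = 0: r = r^2 mod 47 = 21^2 = 18
  bit 3 = 1: r = r^2 * 31 mod 47 = 18^2 * 31 = 42*31 = 33
  bit 4 = 0: r = r^2 mod 47 = 33^2 = 8
  bit 5 = 1: r = r^2 * 31 mod 47 = 8^2 * 31 = 17*31 = 10
  -> s = B^a = 10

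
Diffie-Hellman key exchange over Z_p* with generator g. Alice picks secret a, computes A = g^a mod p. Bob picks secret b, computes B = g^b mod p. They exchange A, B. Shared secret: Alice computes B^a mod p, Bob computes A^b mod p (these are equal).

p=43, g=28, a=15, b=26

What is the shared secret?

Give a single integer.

Answer: 35

Derivation:
A = 28^15 mod 43  (bits of 15 = 1111)
  bit 0 = 1: r = r^2 * 28 mod 43 = 1^2 * 28 = 1*28 = 28
  bit 1 = 1: r = r^2 * 28 mod 43 = 28^2 * 28 = 10*28 = 22
  bit 2 = 1: r = r^2 * 28 mod 43 = 22^2 * 28 = 11*28 = 7
  bit 3 = 1: r = r^2 * 28 mod 43 = 7^2 * 28 = 6*28 = 39
  -> A = 39
B = 28^26 mod 43  (bits of 26 = 11010)
  bit 0 = 1: r = r^2 * 28 mod 43 = 1^2 * 28 = 1*28 = 28
  bit 1 = 1: r = r^2 * 28 mod 43 = 28^2 * 28 = 10*28 = 22
  bit 2 = 0: r = r^2 mod 43 = 22^2 = 11
  bit 3 = 1: r = r^2 * 28 mod 43 = 11^2 * 28 = 35*28 = 34
  bit 4 = 0: r = r^2 mod 43 = 34^2 = 38
  -> B = 38
s = B^a = 38^15 mod 43  (bits of 15 = 1111)
  bit 0 = 1: r = r^2 * 38 mod 43 = 1^2 * 38 = 1*38 = 38
  bit 1 = 1: r = r^2 * 38 mod 43 = 38^2 * 38 = 25*38 = 4
  bit 2 = 1: r = r^2 * 38 mod 43 = 4^2 * 38 = 16*38 = 6
  bit 3 = 1: r = r^2 * 38 mod 43 = 6^2 * 38 = 36*38 = 35
  -> s = B^a = 35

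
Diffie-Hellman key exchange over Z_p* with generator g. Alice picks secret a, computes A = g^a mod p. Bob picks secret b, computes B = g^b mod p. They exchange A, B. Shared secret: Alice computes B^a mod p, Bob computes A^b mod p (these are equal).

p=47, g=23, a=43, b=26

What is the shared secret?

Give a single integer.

A = 23^43 mod 47  (bits of 43 = 101011)
  bit 0 = 1: r = r^2 * 23 mod 47 = 1^2 * 23 = 1*23 = 23
  bit 1 = 0: r = r^2 mod 47 = 23^2 = 12
  bit 2 = 1: r = r^2 * 23 mod 47 = 12^2 * 23 = 3*23 = 22
  bit 3 = 0: r = r^2 mod 47 = 22^2 = 14
  bit 4 = 1: r = r^2 * 23 mod 47 = 14^2 * 23 = 8*23 = 43
  bit 5 = 1: r = r^2 * 23 mod 47 = 43^2 * 23 = 16*23 = 39
  -> A = 39
B = 23^26 mod 47  (bits of 26 = 11010)
  bit 0 = 1: r = r^2 * 23 mod 47 = 1^2 * 23 = 1*23 = 23
  bit 1 = 1: r = r^2 * 23 mod 47 = 23^2 * 23 = 12*23 = 41
  bit 2 = 0: r = r^2 mod 47 = 41^2 = 36
  bit 3 = 1: r = r^2 * 23 mod 47 = 36^2 * 23 = 27*23 = 10
  bit 4 = 0: r = r^2 mod 47 = 10^2 = 6
  -> B = 6
s = B^a = 6^43 mod 47  (bits of 43 = 101011)
  bit 0 = 1: r = r^2 * 6 mod 47 = 1^2 * 6 = 1*6 = 6
  bit 1 = 0: r = r^2 mod 47 = 6^2 = 36
  bit 2 = 1: r = r^2 * 6 mod 47 = 36^2 * 6 = 27*6 = 21
  bit 3 = 0: r = r^2 mod 47 = 21^2 = 18
  bit 4 = 1: r = r^2 * 6 mod 47 = 18^2 * 6 = 42*6 = 17
  bit 5 = 1: r = r^2 * 6 mod 47 = 17^2 * 6 = 7*6 = 42
  -> s = B^a = 42

Answer: 42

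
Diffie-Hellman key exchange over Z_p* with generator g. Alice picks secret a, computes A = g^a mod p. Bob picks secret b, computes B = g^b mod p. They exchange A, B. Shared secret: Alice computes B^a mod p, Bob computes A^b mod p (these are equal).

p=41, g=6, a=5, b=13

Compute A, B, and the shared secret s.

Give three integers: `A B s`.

Answer: 27 24 14

Derivation:
A = 6^5 mod 41  (bits of 5 = 101)
  bit 0 = 1: r = r^2 * 6 mod 41 = 1^2 * 6 = 1*6 = 6
  bit 1 = 0: r = r^2 mod 41 = 6^2 = 36
  bit 2 = 1: r = r^2 * 6 mod 41 = 36^2 * 6 = 25*6 = 27
  -> A = 27
B = 6^13 mod 41  (bits of 13 = 1101)
  bit 0 = 1: r = r^2 * 6 mod 41 = 1^2 * 6 = 1*6 = 6
  bit 1 = 1: r = r^2 * 6 mod 41 = 6^2 * 6 = 36*6 = 11
  bit 2 = 0: r = r^2 mod 41 = 11^2 = 39
  bit 3 = 1: r = r^2 * 6 mod 41 = 39^2 * 6 = 4*6 = 24
  -> B = 24
s = B^a = 24^5 mod 41  (bits of 5 = 101)
  bit 0 = 1: r = r^2 * 24 mod 41 = 1^2 * 24 = 1*24 = 24
  bit 1 = 0: r = r^2 mod 41 = 24^2 = 2
  bit 2 = 1: r = r^2 * 24 mod 41 = 2^2 * 24 = 4*24 = 14
  -> s = B^a = 14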